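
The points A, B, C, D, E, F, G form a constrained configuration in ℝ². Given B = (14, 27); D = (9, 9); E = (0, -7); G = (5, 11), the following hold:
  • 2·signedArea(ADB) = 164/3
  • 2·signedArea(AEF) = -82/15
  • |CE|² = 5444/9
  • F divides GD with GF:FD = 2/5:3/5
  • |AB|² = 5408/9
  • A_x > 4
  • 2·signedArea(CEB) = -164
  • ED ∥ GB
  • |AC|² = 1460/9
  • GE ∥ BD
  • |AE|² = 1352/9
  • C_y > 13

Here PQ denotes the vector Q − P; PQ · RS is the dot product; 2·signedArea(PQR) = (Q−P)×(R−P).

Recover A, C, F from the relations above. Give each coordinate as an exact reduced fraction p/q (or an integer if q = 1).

1. A_x = 14/3  [line -18·x + 5·y + 187/3 = 0 ∩ |AE|² = 1352/9]
2. A_y = 13/3  [line -18·x + 5·y + 187/3 = 0 ∩ |AE|² = 1352/9]
   → A = (14/3, 13/3)
3. C_x = 40/3  [line -34·x + 14·y + 262 = 0 ∩ |CE|² = 5444/9]
4. C_y = 41/3  [line -34·x + 14·y + 262 = 0 ∩ |CE|² = 5444/9]
   → C = (40/3, 41/3)
5. F_x = 33/5  [F divides GD with GF:FD = 2/5:3/5]
6. F_y = 51/5  [F divides GD with GF:FD = 2/5:3/5]
   → F = (33/5, 51/5)

A = (14/3, 13/3)
C = (40/3, 41/3)
F = (33/5, 51/5)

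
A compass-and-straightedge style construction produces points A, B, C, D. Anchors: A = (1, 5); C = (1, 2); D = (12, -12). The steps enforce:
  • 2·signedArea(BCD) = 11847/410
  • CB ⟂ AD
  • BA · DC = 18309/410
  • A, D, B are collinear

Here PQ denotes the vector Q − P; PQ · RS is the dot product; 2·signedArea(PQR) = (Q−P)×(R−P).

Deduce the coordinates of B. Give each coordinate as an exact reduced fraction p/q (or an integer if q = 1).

1. B_x = 971/410  [A, D, B are collinear ∩ CB ⟂ AD]
2. B_y = 1183/410  [A, D, B are collinear ∩ CB ⟂ AD]
   → B = (971/410, 1183/410)

B = (971/410, 1183/410)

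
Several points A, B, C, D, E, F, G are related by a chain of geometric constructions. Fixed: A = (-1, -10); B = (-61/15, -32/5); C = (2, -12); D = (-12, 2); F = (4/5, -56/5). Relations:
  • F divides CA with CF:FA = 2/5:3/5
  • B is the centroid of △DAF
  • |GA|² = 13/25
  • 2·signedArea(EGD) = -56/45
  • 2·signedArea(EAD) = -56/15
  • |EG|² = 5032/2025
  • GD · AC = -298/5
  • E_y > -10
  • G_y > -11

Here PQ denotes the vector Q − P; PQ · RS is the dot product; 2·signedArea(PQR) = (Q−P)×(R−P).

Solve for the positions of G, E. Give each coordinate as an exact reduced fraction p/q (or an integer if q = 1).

1. G_x = -2/5  [line -3·x + 2·y + 98/5 = 0 ∩ |GA|² = 13/25]
2. G_y = -52/5  [line -3·x + 2·y + 98/5 = 0 ∩ |GA|² = 13/25]
   → G = (-2/5, -52/5)
3. E_x = -64/45  [2·signedArea(EAD) = -56/15 ∩ 2·signedArea(EGD) = -56/45]
4. E_y = -46/5  [2·signedArea(EAD) = -56/15 ∩ 2·signedArea(EGD) = -56/45]
   → E = (-64/45, -46/5)

E = (-64/45, -46/5)
G = (-2/5, -52/5)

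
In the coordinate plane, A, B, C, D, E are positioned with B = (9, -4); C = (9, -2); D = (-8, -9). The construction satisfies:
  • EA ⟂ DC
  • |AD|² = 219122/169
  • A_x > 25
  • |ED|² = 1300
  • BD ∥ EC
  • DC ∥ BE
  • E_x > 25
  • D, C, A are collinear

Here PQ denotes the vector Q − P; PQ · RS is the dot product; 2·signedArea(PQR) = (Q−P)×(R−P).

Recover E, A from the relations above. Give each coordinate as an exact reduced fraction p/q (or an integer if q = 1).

A = (4275/169, 796/169)
E = (26, 3)

1. E_x = 26  [BD ∥ EC ∩ DC ∥ BE]
2. E_y = 3  [BD ∥ EC ∩ DC ∥ BE]
   → E = (26, 3)
3. A_x = 4275/169  [D, C, A are collinear ∩ EA ⟂ DC]
4. A_y = 796/169  [D, C, A are collinear ∩ EA ⟂ DC]
   → A = (4275/169, 796/169)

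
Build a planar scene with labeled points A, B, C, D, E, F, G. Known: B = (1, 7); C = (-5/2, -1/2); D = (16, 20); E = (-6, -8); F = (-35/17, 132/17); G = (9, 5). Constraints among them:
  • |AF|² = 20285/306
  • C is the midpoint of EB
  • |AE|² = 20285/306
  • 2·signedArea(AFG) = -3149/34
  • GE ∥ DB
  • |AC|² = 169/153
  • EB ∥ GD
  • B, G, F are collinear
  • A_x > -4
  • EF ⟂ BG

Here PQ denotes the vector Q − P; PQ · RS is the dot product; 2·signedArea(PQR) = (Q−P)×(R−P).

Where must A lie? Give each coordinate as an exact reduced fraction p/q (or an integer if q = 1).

1. A_x = -359/102  [line 47/17·x + 188/17·y + 423/34 = 0 ∩ |AF|² = 20285/306]
2. A_y = -25/102  [line 47/17·x + 188/17·y + 423/34 = 0 ∩ |AF|² = 20285/306]
   → A = (-359/102, -25/102)

A = (-359/102, -25/102)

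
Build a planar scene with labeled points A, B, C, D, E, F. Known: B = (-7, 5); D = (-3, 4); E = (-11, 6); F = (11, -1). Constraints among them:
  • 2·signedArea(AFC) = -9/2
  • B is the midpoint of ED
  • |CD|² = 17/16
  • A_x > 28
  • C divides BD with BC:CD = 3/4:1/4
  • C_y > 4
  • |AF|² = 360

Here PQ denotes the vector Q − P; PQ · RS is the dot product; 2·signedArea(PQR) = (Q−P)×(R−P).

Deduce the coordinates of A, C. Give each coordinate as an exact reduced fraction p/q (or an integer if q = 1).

1. C_x = -4  [C divides BD with BC:CD = 3/4:1/4]
2. C_y = 17/4  [C divides BD with BC:CD = 3/4:1/4]
   → C = (-4, 17/4)
3. A_x = 29  [line -21/4·x + -15·y + 189/4 = 0 ∩ |AF|² = 360]
4. A_y = -7  [line -21/4·x + -15·y + 189/4 = 0 ∩ |AF|² = 360]
   → A = (29, -7)

A = (29, -7)
C = (-4, 17/4)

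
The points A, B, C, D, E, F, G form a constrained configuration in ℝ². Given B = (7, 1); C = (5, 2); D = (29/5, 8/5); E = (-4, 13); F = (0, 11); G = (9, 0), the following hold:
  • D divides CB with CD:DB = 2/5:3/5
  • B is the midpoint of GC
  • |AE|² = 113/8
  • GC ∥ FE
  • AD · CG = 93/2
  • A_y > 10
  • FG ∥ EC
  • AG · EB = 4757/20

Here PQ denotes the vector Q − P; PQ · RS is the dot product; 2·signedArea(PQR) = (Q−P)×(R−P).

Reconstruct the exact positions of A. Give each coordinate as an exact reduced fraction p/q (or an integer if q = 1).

1. A_x = -31/20  [AD · CG = 93/2 ∩ AG · EB = 4757/20]
2. A_y = 203/20  [AD · CG = 93/2 ∩ AG · EB = 4757/20]
   → A = (-31/20, 203/20)

A = (-31/20, 203/20)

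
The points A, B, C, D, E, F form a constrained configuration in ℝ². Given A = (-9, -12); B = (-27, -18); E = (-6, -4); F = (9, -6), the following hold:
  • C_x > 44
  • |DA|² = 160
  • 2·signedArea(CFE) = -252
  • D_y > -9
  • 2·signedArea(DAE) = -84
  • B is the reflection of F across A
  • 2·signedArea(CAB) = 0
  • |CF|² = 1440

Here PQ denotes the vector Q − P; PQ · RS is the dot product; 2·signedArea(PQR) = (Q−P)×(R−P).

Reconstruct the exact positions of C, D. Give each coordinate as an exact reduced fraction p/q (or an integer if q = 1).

C = (45, 6)
D = (3, -8)

1. C_x = 45  [2·signedArea(CAB) = 0 ∩ 2·signedArea(CFE) = -252]
2. C_y = 6  [2·signedArea(CAB) = 0 ∩ 2·signedArea(CFE) = -252]
   → C = (45, 6)
3. D_x = 3  [line -8·x + 3·y + 48 = 0 ∩ |DA|² = 160]
4. D_y = -8  [line -8·x + 3·y + 48 = 0 ∩ |DA|² = 160]
   → D = (3, -8)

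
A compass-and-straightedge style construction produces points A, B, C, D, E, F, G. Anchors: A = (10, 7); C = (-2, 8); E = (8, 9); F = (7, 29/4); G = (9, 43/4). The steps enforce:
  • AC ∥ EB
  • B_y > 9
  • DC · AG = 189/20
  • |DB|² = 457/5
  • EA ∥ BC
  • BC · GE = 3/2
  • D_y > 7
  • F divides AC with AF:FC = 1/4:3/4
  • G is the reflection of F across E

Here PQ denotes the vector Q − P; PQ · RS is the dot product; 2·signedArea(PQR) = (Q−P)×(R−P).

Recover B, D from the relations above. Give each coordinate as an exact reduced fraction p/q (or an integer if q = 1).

B = (-4, 10)
D = (26/5, 37/5)

1. B_x = -4  [EA ∥ BC ∩ AC ∥ EB]
2. B_y = 10  [EA ∥ BC ∩ AC ∥ EB]
   → B = (-4, 10)
3. D_x = 26/5  [line 1·x + -15/4·y + 451/20 = 0 ∩ |DB|² = 457/5]
4. D_y = 37/5  [line 1·x + -15/4·y + 451/20 = 0 ∩ |DB|² = 457/5]
   → D = (26/5, 37/5)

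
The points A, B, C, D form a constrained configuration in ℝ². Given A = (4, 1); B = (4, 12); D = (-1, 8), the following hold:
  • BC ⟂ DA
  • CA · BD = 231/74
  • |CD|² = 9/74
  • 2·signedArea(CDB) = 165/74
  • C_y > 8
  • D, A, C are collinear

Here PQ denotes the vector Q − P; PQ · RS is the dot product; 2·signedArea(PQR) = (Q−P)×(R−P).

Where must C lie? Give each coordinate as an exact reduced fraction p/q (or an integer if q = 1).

1. C_x = -89/74  [D, A, C are collinear ∩ BC ⟂ DA]
2. C_y = 613/74  [D, A, C are collinear ∩ BC ⟂ DA]
   → C = (-89/74, 613/74)

C = (-89/74, 613/74)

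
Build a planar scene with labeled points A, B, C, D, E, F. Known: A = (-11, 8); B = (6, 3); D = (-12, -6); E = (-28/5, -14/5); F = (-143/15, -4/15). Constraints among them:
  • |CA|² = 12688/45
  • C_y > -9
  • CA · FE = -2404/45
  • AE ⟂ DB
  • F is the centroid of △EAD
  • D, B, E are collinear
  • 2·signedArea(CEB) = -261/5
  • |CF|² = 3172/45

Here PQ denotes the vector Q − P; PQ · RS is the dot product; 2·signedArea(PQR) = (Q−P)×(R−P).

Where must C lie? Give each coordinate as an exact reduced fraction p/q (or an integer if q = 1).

1. C_x = -121/15  [CA · FE = -2404/45 ∩ 2·signedArea(CEB) = -261/5]
2. C_y = -128/15  [CA · FE = -2404/45 ∩ 2·signedArea(CEB) = -261/5]
   → C = (-121/15, -128/15)

C = (-121/15, -128/15)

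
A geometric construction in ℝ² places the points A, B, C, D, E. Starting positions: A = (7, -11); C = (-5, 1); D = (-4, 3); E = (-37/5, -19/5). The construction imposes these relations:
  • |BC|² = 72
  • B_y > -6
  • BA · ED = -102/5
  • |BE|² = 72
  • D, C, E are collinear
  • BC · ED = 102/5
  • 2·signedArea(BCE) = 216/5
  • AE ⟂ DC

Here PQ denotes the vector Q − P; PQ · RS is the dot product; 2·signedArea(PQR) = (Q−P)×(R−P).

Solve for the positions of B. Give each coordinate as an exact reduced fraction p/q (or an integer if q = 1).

1. B_x = 1  [2·signedArea(BCE) = 216/5 ∩ BC · ED = 102/5]
2. B_y = -5  [2·signedArea(BCE) = 216/5 ∩ BC · ED = 102/5]
   → B = (1, -5)

B = (1, -5)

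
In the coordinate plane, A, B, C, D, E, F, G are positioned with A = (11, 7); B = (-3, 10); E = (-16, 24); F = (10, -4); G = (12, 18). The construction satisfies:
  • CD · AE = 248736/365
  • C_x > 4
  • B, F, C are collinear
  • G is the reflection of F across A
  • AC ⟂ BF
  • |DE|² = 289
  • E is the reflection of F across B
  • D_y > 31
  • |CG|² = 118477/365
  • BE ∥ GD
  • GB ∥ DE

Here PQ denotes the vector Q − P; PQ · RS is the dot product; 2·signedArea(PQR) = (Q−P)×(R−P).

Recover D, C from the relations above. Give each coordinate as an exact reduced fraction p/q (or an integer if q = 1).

1. D_x = -1  [GB ∥ DE ∩ BE ∥ GD]
2. D_y = 32  [GB ∥ DE ∩ BE ∥ GD]
   → D = (-1, 32)
3. C_x = 1817/365  [B, F, C are collinear ∩ AC ⟂ BF]
4. C_y = 514/365  [B, F, C are collinear ∩ AC ⟂ BF]
   → C = (1817/365, 514/365)

C = (1817/365, 514/365)
D = (-1, 32)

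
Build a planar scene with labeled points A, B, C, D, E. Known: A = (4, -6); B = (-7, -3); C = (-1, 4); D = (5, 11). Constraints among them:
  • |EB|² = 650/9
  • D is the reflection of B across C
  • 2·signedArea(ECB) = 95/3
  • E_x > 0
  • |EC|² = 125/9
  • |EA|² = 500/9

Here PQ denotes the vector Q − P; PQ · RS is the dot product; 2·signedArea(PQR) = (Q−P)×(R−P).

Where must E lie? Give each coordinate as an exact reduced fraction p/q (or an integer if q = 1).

E = (2/3, 2/3)

1. E_x = 2/3  [line 7·x + -6·y + -2/3 = 0 ∩ |EB|² = 650/9]
2. E_y = 2/3  [line 7·x + -6·y + -2/3 = 0 ∩ |EB|² = 650/9]
   → E = (2/3, 2/3)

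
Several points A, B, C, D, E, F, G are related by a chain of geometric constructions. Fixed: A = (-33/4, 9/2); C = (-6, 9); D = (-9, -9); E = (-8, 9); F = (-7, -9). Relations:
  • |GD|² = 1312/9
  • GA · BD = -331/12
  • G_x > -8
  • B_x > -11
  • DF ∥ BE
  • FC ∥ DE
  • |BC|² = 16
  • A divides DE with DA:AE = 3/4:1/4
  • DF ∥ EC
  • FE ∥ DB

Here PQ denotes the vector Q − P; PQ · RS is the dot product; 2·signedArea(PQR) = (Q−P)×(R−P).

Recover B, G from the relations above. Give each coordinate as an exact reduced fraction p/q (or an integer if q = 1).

B = (-10, 9)
G = (-23/3, 3)

1. B_x = -10  [DF ∥ BE ∩ FE ∥ DB]
2. B_y = 9  [DF ∥ BE ∩ FE ∥ DB]
   → B = (-10, 9)
3. G_x = -23/3  [line -1·x + 18·y + -185/3 = 0 ∩ |GD|² = 1312/9]
4. G_y = 3  [line -1·x + 18·y + -185/3 = 0 ∩ |GD|² = 1312/9]
   → G = (-23/3, 3)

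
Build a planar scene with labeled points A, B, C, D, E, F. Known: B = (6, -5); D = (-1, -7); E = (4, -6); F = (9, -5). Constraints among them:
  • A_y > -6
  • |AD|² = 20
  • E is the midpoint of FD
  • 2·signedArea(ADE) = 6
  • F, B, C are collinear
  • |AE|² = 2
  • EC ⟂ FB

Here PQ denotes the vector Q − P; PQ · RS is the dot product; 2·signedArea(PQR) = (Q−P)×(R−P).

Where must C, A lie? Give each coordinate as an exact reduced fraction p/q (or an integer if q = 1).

A = (3, -5)
C = (4, -5)

1. C_x = 4  [F, B, C are collinear ∩ EC ⟂ FB]
2. C_y = -5  [F, B, C are collinear ∩ EC ⟂ FB]
   → C = (4, -5)
3. A_x = 3  [line -1·x + 5·y + 28 = 0 ∩ |AD|² = 20]
4. A_y = -5  [line -1·x + 5·y + 28 = 0 ∩ |AD|² = 20]
   → A = (3, -5)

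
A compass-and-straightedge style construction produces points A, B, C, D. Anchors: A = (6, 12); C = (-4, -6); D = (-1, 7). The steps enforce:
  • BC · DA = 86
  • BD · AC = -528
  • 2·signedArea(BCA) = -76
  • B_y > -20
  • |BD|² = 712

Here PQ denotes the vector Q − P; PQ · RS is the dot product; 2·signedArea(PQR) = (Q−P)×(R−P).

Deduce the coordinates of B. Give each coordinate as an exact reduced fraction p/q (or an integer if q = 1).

B = (-7, -19)

1. B_x = -7  [2·signedArea(BCA) = -76 ∩ BD · AC = -528]
2. B_y = -19  [2·signedArea(BCA) = -76 ∩ BD · AC = -528]
   → B = (-7, -19)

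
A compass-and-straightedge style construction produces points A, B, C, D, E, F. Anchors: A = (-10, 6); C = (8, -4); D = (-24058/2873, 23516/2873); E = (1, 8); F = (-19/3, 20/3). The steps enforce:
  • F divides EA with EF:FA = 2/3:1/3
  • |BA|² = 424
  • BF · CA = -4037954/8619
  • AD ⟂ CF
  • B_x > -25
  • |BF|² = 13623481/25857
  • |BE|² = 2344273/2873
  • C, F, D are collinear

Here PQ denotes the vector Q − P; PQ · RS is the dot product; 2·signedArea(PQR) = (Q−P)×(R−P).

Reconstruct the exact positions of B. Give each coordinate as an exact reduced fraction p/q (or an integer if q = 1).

1. B_x = -71100/2873  [line 18·x + -10·y + 1865040/2873 = 0 ∩ |BF|² = 13623481/25857]
2. B_y = 58524/2873  [line 18·x + -10·y + 1865040/2873 = 0 ∩ |BF|² = 13623481/25857]
   → B = (-71100/2873, 58524/2873)

B = (-71100/2873, 58524/2873)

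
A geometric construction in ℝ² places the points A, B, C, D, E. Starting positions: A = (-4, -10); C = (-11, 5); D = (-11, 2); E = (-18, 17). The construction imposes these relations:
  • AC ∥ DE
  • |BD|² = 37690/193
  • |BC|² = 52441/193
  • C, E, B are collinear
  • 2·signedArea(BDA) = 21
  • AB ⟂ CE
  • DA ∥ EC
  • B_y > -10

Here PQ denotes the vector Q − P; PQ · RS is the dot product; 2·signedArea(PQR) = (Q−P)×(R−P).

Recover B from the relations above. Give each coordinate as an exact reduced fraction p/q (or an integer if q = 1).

B = (-520/193, -1783/193)

1. B_x = -520/193  [C, E, B are collinear ∩ AB ⟂ CE]
2. B_y = -1783/193  [C, E, B are collinear ∩ AB ⟂ CE]
   → B = (-520/193, -1783/193)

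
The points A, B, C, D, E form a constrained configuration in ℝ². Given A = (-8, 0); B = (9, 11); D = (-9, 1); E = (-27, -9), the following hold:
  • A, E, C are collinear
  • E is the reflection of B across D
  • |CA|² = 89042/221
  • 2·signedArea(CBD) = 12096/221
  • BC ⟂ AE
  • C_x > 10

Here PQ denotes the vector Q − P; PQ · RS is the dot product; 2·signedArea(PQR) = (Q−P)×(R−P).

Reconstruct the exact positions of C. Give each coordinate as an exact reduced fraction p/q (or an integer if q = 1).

C = (2241/221, 1899/221)

1. C_x = 2241/221  [A, E, C are collinear ∩ BC ⟂ AE]
2. C_y = 1899/221  [A, E, C are collinear ∩ BC ⟂ AE]
   → C = (2241/221, 1899/221)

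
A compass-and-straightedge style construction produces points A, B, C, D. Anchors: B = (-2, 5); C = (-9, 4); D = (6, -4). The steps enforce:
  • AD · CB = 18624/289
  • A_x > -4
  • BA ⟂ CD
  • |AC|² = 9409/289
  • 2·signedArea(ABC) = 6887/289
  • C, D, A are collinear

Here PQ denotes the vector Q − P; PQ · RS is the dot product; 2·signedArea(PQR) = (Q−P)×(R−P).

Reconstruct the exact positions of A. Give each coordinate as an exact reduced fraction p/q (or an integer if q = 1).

1. A_x = -1146/289  [C, D, A are collinear ∩ BA ⟂ CD]
2. A_y = 380/289  [C, D, A are collinear ∩ BA ⟂ CD]
   → A = (-1146/289, 380/289)

A = (-1146/289, 380/289)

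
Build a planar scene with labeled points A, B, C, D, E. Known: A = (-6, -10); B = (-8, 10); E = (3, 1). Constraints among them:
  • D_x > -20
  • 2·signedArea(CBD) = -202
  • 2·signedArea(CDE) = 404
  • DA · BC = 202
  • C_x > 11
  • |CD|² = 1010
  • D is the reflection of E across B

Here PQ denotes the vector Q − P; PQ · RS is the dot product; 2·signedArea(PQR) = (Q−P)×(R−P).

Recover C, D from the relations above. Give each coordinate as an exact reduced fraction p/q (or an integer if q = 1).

1. D_x = -19  [D is the reflection of E across B]
2. D_y = 19  [D is the reflection of E across B]
   → D = (-19, 19)
3. C_x = 12  [2·signedArea(CDE) = 404 ∩ DA · BC = 202]
4. C_y = 12  [2·signedArea(CDE) = 404 ∩ DA · BC = 202]
   → C = (12, 12)

C = (12, 12)
D = (-19, 19)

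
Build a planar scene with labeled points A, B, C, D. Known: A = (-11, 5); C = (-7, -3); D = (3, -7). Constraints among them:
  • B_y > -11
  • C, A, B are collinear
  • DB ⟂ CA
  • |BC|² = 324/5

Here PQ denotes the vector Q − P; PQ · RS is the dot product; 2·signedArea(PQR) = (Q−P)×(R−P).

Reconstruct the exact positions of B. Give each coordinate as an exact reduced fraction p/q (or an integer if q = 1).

B = (-17/5, -51/5)

1. B_x = -17/5  [C, A, B are collinear ∩ DB ⟂ CA]
2. B_y = -51/5  [C, A, B are collinear ∩ DB ⟂ CA]
   → B = (-17/5, -51/5)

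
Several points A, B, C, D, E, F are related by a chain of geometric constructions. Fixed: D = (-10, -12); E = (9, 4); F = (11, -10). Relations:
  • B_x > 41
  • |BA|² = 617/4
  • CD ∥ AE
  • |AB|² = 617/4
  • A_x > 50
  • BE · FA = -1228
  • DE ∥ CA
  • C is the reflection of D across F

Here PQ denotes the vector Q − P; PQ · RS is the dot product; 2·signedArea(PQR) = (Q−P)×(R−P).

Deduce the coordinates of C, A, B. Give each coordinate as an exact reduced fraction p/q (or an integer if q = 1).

1. C_x = 32  [C is the reflection of D across F]
2. C_y = -8  [C is the reflection of D across F]
   → C = (32, -8)
3. A_x = 51  [CD ∥ AE ∩ DE ∥ CA]
4. A_y = 8  [CD ∥ AE ∩ DE ∥ CA]
   → A = (51, 8)
5. B_x = 83/2  [line -40·x + -18·y + 1660 = 0 ∩ |BA|² = 617/4]
6. B_y = 0  [line -40·x + -18·y + 1660 = 0 ∩ |BA|² = 617/4]
   → B = (83/2, 0)

A = (51, 8)
B = (83/2, 0)
C = (32, -8)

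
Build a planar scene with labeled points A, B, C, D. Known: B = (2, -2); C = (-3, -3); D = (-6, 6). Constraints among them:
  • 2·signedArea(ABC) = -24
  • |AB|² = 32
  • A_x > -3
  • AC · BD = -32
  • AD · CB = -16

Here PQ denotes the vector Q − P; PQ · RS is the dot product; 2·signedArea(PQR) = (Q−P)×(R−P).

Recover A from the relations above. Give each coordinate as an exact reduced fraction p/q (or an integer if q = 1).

1. A_x = -2  [AD · CB = -16 ∩ 2·signedArea(ABC) = -24]
2. A_y = 2  [AD · CB = -16 ∩ 2·signedArea(ABC) = -24]
   → A = (-2, 2)

A = (-2, 2)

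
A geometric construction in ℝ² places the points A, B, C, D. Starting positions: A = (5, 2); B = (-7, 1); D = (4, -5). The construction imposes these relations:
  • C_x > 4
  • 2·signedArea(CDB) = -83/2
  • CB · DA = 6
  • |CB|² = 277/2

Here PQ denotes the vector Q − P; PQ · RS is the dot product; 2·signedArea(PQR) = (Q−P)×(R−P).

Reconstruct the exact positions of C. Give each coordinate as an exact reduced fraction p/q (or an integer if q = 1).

1. C_x = 9/2  [2·signedArea(CDB) = -83/2 ∩ CB · DA = 6]
2. C_y = -3/2  [2·signedArea(CDB) = -83/2 ∩ CB · DA = 6]
   → C = (9/2, -3/2)

C = (9/2, -3/2)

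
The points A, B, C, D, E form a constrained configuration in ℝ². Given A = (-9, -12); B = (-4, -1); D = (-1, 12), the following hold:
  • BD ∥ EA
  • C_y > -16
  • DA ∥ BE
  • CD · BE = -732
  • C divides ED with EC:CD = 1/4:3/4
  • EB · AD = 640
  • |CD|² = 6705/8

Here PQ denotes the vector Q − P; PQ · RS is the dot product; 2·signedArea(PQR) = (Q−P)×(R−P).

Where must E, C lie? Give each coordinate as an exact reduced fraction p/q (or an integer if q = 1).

C = (-37/4, -63/4)
E = (-12, -25)

1. E_x = -12  [BD ∥ EA ∩ DA ∥ BE]
2. E_y = -25  [BD ∥ EA ∩ DA ∥ BE]
   → E = (-12, -25)
3. C_x = -37/4  [C divides ED with EC:CD = 1/4:3/4]
4. C_y = -63/4  [C divides ED with EC:CD = 1/4:3/4]
   → C = (-37/4, -63/4)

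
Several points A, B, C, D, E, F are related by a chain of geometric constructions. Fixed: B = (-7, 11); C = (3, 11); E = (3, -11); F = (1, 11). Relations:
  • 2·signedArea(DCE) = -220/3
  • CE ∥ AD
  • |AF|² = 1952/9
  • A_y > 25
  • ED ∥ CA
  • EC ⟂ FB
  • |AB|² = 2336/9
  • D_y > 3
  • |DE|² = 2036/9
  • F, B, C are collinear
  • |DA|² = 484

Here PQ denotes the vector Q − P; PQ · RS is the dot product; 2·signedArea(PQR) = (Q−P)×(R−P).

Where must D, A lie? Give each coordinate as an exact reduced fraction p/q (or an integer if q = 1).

1. D_x = -1/3  [2·signedArea(DCE) = -220/3]
2. D_y = 11/3  [|DE|² = 2036/9]
   → D = (-1/3, 11/3)
3. A_x = -1/3  [CE ∥ AD ∩ ED ∥ CA]
4. A_y = 77/3  [CE ∥ AD ∩ ED ∥ CA]
   → A = (-1/3, 77/3)

A = (-1/3, 77/3)
D = (-1/3, 11/3)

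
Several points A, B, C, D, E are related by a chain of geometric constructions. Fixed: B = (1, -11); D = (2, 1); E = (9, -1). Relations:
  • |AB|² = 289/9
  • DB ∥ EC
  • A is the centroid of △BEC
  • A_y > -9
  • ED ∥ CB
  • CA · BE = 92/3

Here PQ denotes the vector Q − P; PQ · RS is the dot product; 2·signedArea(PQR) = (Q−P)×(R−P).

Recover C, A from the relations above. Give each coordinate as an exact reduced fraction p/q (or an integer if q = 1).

A = (6, -25/3)
C = (8, -13)

1. C_x = 8  [ED ∥ CB ∩ DB ∥ EC]
2. C_y = -13  [ED ∥ CB ∩ DB ∥ EC]
   → C = (8, -13)
3. A_x = 6  [A is the centroid of △BEC]
4. A_y = -25/3  [A is the centroid of △BEC]
   → A = (6, -25/3)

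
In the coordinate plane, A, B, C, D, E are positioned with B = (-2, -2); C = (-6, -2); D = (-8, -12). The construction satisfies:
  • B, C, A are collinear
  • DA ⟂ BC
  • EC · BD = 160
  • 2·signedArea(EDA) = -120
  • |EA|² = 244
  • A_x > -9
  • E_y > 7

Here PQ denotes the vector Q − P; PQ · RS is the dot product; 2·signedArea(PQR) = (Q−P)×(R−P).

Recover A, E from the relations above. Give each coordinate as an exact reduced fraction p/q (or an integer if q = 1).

A = (-8, -2)
E = (4, 8)

1. A_x = -8  [B, C, A are collinear ∩ DA ⟂ BC]
2. A_y = -2  [B, C, A are collinear ∩ DA ⟂ BC]
   → A = (-8, -2)
3. E_x = 4  [2·signedArea(EDA) = -120 ∩ EC · BD = 160]
4. E_y = 8  [2·signedArea(EDA) = -120 ∩ EC · BD = 160]
   → E = (4, 8)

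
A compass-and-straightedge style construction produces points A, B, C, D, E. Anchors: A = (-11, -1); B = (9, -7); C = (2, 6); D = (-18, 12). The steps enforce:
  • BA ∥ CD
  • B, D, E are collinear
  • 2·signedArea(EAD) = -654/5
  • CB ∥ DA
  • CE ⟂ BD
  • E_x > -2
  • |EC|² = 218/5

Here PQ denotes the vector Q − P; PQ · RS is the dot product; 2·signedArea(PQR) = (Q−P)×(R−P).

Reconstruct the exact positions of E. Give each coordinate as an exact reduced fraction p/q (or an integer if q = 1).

1. E_x = -9/5  [B, D, E are collinear ∩ CE ⟂ BD]
2. E_y = 3/5  [B, D, E are collinear ∩ CE ⟂ BD]
   → E = (-9/5, 3/5)

E = (-9/5, 3/5)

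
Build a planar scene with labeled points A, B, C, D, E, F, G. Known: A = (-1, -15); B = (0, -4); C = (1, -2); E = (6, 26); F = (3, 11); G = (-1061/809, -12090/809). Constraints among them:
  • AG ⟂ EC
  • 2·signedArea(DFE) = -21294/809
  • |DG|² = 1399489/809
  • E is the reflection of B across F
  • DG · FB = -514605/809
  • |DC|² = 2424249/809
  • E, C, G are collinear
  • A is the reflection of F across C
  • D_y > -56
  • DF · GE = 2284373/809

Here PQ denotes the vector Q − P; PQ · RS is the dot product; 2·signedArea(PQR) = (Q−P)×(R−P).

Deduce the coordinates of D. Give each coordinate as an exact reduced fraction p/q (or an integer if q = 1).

D = (-6976/809, -45214/809)

1. D_x = -6976/809  [2·signedArea(DFE) = -21294/809 ∩ DF · GE = 2284373/809]
2. D_y = -45214/809  [2·signedArea(DFE) = -21294/809 ∩ DF · GE = 2284373/809]
   → D = (-6976/809, -45214/809)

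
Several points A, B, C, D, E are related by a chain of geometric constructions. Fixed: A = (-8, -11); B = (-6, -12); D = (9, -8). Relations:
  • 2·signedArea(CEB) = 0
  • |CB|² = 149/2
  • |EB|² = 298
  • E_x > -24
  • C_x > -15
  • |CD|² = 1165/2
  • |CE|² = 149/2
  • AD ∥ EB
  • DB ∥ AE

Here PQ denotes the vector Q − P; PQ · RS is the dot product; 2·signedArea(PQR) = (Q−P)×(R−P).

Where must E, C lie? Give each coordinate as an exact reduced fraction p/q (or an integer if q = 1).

C = (-29/2, -27/2)
E = (-23, -15)

1. E_x = -23  [AD ∥ EB ∩ DB ∥ AE]
2. E_y = -15  [AD ∥ EB ∩ DB ∥ AE]
   → E = (-23, -15)
3. C_x = -29/2  [line -3·x + 17·y + 186 = 0 ∩ |CE|² = 149/2]
4. C_y = -27/2  [line -3·x + 17·y + 186 = 0 ∩ |CE|² = 149/2]
   → C = (-29/2, -27/2)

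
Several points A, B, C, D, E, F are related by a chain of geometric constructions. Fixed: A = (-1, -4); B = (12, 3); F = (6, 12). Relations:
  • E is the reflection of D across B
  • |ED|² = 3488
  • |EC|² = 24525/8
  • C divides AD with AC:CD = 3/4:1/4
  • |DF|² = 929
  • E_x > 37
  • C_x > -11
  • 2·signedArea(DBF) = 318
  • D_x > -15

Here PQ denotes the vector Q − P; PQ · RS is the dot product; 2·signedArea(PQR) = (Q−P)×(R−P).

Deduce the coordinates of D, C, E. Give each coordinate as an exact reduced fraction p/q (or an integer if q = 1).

C = (-43/4, -37/4)
D = (-14, -11)
E = (38, 17)

1. D_x = -14  [line -9·x + -6·y + -192 = 0 ∩ |DF|² = 929]
2. D_y = -11  [line -9·x + -6·y + -192 = 0 ∩ |DF|² = 929]
   → D = (-14, -11)
3. C_x = -43/4  [C divides AD with AC:CD = 3/4:1/4]
4. C_y = -37/4  [C divides AD with AC:CD = 3/4:1/4]
   → C = (-43/4, -37/4)
5. E_x = 38  [E is the reflection of D across B]
6. E_y = 17  [E is the reflection of D across B]
   → E = (38, 17)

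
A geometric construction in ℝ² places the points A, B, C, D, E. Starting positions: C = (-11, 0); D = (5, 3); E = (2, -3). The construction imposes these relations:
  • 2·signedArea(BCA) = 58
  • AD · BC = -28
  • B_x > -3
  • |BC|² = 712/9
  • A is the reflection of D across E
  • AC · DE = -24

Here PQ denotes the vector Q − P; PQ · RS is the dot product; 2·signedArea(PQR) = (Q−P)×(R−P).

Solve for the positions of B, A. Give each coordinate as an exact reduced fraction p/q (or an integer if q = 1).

1. A_x = -1  [A is the reflection of D across E]
2. A_y = -9  [A is the reflection of D across E]
   → A = (-1, -9)
3. B_x = -7/3  [2·signedArea(BCA) = 58 ∩ AD · BC = -28]
4. B_y = -2  [2·signedArea(BCA) = 58 ∩ AD · BC = -28]
   → B = (-7/3, -2)

A = (-1, -9)
B = (-7/3, -2)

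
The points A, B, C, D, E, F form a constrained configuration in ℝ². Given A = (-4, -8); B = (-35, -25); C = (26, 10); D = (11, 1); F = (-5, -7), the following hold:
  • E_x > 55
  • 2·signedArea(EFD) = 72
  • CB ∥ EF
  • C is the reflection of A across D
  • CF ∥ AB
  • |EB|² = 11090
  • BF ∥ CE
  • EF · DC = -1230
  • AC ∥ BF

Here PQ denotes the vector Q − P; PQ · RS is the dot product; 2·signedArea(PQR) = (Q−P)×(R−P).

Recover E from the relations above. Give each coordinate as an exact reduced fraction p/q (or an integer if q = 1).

1. E_x = 56  [CB ∥ EF ∩ BF ∥ CE]
2. E_y = 28  [CB ∥ EF ∩ BF ∥ CE]
   → E = (56, 28)

E = (56, 28)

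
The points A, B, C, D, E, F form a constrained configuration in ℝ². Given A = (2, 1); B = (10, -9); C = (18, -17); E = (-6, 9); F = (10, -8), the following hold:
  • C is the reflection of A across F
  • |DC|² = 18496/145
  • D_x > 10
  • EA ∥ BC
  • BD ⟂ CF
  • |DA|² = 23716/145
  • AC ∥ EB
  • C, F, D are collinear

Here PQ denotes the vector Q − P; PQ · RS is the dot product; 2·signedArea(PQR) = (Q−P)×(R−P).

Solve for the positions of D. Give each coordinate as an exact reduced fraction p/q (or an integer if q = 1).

D = (1522/145, -1241/145)

1. D_x = 1522/145  [C, F, D are collinear ∩ BD ⟂ CF]
2. D_y = -1241/145  [C, F, D are collinear ∩ BD ⟂ CF]
   → D = (1522/145, -1241/145)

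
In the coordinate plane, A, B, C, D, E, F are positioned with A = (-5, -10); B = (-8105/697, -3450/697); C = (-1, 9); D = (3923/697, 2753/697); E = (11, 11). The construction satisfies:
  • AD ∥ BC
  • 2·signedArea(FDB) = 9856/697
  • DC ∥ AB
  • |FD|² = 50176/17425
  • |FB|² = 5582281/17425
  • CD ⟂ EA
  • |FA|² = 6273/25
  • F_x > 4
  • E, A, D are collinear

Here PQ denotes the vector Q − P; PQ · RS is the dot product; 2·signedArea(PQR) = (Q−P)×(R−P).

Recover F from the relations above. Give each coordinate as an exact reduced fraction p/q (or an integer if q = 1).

1. F_x = 23/5  [line 6203/697·x + -12028/697·y + 2739/697 = 0 ∩ |FA|² = 6273/25]
2. F_y = 13/5  [line 6203/697·x + -12028/697·y + 2739/697 = 0 ∩ |FA|² = 6273/25]
   → F = (23/5, 13/5)

F = (23/5, 13/5)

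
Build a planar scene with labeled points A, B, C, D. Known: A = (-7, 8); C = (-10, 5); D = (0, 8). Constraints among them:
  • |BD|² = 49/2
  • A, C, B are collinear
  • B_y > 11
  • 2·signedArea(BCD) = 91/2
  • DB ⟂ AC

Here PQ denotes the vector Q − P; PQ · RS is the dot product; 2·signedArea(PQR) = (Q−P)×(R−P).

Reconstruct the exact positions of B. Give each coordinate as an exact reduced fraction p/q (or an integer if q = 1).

1. B_x = -7/2  [A, C, B are collinear ∩ DB ⟂ AC]
2. B_y = 23/2  [A, C, B are collinear ∩ DB ⟂ AC]
   → B = (-7/2, 23/2)

B = (-7/2, 23/2)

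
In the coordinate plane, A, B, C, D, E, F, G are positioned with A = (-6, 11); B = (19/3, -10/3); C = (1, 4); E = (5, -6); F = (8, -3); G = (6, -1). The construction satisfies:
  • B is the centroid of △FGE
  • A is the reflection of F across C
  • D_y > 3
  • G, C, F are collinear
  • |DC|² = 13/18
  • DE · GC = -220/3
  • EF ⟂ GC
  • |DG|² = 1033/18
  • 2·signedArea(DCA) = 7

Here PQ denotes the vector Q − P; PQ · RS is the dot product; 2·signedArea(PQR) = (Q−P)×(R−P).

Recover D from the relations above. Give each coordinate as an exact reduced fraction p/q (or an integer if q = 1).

1. D_x = 1/6  [DE · GC = -220/3 ∩ 2·signedArea(DCA) = 7]
2. D_y = 23/6  [DE · GC = -220/3 ∩ 2·signedArea(DCA) = 7]
   → D = (1/6, 23/6)

D = (1/6, 23/6)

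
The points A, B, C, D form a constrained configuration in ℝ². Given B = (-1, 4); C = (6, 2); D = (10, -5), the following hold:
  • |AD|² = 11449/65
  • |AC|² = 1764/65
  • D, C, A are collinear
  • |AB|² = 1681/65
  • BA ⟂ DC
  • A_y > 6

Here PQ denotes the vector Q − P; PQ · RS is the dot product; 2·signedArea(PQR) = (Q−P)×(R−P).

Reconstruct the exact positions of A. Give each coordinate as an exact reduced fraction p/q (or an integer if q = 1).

1. A_x = 222/65  [D, C, A are collinear ∩ BA ⟂ DC]
2. A_y = 424/65  [D, C, A are collinear ∩ BA ⟂ DC]
   → A = (222/65, 424/65)

A = (222/65, 424/65)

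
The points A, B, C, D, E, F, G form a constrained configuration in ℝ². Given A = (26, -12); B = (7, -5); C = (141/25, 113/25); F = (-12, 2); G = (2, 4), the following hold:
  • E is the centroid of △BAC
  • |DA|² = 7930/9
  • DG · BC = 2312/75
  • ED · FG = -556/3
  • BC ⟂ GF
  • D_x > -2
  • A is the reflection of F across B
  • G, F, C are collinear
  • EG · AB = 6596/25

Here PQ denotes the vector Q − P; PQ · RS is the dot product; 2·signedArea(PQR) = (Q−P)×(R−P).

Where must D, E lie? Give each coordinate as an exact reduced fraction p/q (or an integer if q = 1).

1. E_x = 322/25  [E is the centroid of △BAC]
2. E_y = -104/25  [E is the centroid of △BAC]
   → E = (322/25, -104/25)
3. D_x = -1  [DG · BC = 2312/75 ∩ ED · FG = -556/3]
4. D_y = 1/3  [DG · BC = 2312/75 ∩ ED · FG = -556/3]
   → D = (-1, 1/3)

D = (-1, 1/3)
E = (322/25, -104/25)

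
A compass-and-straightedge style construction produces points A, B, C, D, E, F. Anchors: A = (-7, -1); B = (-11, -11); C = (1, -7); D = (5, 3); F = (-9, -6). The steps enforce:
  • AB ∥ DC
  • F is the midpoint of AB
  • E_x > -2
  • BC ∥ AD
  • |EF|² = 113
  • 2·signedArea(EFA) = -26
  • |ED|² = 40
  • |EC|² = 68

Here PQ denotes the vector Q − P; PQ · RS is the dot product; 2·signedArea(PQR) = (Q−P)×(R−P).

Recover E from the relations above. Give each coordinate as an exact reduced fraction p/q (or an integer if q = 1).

1. E_x = -1  [line -5·x + 2·y + -7 = 0 ∩ |EF|² = 113]
2. E_y = 1  [line -5·x + 2·y + -7 = 0 ∩ |EF|² = 113]
   → E = (-1, 1)

E = (-1, 1)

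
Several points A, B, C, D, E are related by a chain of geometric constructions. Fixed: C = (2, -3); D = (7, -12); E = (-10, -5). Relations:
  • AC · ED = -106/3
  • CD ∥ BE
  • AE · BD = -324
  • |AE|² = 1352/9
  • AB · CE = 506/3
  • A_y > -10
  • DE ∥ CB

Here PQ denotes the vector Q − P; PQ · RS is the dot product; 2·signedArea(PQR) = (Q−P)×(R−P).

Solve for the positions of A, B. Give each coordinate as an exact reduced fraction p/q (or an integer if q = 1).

1. A_x = 4/3  [line -17·x + 7·y + 271/3 = 0 ∩ |AE|² = 1352/9]
2. A_y = -29/3  [line -17·x + 7·y + 271/3 = 0 ∩ |AE|² = 1352/9]
   → A = (4/3, -29/3)
3. B_x = -15  [AB · CE = 506/3 ∩ CD ∥ BE]
4. B_y = 4  [AB · CE = 506/3 ∩ CD ∥ BE]
   → B = (-15, 4)

A = (4/3, -29/3)
B = (-15, 4)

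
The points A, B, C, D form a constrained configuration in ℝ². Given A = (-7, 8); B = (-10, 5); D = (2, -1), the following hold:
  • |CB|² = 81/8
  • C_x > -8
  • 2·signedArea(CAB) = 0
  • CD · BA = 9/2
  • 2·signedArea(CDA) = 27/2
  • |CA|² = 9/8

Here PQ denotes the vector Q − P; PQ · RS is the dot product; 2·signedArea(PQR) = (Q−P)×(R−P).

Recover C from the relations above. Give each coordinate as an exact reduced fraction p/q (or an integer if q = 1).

1. C_x = -31/4  [2·signedArea(CAB) = 0 ∩ CD · BA = 9/2]
2. C_y = 29/4  [2·signedArea(CAB) = 0 ∩ CD · BA = 9/2]
   → C = (-31/4, 29/4)

C = (-31/4, 29/4)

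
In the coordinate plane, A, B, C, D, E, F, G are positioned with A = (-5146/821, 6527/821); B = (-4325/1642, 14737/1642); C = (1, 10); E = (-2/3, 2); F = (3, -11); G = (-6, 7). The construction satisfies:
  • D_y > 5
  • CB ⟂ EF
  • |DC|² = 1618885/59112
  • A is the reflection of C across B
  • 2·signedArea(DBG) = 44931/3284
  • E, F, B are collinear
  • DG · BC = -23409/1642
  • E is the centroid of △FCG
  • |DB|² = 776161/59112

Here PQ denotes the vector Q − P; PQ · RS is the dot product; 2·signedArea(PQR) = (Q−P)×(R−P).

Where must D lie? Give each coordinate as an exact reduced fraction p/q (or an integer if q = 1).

D = (-16259/9852, 18021/3284)

1. D_x = -16259/9852  [2·signedArea(DBG) = 44931/3284 ∩ DG · BC = -23409/1642]
2. D_y = 18021/3284  [2·signedArea(DBG) = 44931/3284 ∩ DG · BC = -23409/1642]
   → D = (-16259/9852, 18021/3284)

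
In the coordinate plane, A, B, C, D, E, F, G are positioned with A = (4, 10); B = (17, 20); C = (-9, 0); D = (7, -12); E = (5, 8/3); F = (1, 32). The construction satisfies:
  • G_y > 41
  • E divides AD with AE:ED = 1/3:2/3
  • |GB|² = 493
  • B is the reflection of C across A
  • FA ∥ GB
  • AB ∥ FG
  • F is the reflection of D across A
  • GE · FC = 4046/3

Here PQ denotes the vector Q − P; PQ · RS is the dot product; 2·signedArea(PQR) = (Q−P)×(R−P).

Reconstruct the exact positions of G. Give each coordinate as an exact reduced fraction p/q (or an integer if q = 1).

1. G_x = 14  [FA ∥ GB ∩ AB ∥ FG]
2. G_y = 42  [FA ∥ GB ∩ AB ∥ FG]
   → G = (14, 42)

G = (14, 42)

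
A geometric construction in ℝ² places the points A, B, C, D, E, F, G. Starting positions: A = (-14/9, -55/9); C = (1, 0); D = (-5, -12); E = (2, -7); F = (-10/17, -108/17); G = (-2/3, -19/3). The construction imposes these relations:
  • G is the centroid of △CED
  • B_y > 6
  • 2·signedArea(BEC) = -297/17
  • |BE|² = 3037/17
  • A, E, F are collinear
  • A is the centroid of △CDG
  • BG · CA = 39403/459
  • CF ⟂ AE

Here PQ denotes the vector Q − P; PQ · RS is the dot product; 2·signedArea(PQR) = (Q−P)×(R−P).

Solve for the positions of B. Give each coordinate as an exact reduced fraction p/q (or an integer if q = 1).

B = (44/17, 108/17)

1. B_x = 44/17  [BG · CA = 39403/459 ∩ 2·signedArea(BEC) = -297/17]
2. B_y = 108/17  [BG · CA = 39403/459 ∩ 2·signedArea(BEC) = -297/17]
   → B = (44/17, 108/17)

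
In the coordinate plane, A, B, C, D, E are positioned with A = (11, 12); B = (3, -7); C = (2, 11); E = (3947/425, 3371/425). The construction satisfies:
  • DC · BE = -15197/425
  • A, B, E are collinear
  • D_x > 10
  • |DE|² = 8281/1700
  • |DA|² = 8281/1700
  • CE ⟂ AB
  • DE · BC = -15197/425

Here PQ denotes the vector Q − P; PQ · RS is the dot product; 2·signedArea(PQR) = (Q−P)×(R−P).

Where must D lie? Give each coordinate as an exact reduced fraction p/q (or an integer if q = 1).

D = (4311/425, 8471/850)

1. D_x = 4311/425  [DE · BC = -15197/425 ∩ DC · BE = -15197/425]
2. D_y = 8471/850  [DE · BC = -15197/425 ∩ DC · BE = -15197/425]
   → D = (4311/425, 8471/850)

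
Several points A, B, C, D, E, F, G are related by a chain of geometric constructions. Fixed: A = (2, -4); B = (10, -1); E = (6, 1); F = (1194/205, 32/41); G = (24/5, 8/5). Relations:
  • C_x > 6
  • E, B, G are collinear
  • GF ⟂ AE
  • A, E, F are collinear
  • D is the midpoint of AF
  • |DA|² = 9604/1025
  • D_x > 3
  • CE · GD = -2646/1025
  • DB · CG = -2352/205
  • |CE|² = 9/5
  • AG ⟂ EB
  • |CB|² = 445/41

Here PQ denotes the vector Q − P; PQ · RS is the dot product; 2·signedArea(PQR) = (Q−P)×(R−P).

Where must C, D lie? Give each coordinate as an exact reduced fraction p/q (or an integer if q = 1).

1. D_x = 802/205  [D is the midpoint of AF]
2. D_y = -66/41  [D is the midpoint of AF]
   → D = (802/205, -66/41)
3. C_x = 1404/205  [CE · GD = -2646/1025 ∩ DB · CG = -2352/205]
4. C_y = -8/205  [CE · GD = -2646/1025 ∩ DB · CG = -2352/205]
   → C = (1404/205, -8/205)

C = (1404/205, -8/205)
D = (802/205, -66/41)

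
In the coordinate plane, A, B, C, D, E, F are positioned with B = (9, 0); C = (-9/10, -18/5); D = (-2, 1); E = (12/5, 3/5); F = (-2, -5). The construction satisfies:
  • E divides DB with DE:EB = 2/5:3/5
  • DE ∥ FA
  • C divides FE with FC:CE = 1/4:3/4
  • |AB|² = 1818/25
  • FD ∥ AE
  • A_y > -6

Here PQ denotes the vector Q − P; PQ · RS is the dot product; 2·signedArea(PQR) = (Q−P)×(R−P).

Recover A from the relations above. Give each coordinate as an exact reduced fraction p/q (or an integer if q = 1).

1. A_x = 12/5  [FD ∥ AE ∩ DE ∥ FA]
2. A_y = -27/5  [FD ∥ AE ∩ DE ∥ FA]
   → A = (12/5, -27/5)

A = (12/5, -27/5)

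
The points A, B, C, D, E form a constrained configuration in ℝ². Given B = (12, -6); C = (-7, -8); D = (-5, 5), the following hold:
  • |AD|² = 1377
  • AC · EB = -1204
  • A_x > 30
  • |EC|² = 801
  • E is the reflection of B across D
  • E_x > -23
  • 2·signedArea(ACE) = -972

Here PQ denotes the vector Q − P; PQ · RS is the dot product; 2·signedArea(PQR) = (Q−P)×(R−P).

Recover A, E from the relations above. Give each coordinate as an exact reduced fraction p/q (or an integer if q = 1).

1. E_x = -22  [E is the reflection of B across D]
2. E_y = 16  [E is the reflection of B across D]
   → E = (-22, 16)
3. A_x = 31  [2·signedArea(ACE) = -972 ∩ AC · EB = -1204]
4. A_y = -4  [2·signedArea(ACE) = -972 ∩ AC · EB = -1204]
   → A = (31, -4)

A = (31, -4)
E = (-22, 16)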